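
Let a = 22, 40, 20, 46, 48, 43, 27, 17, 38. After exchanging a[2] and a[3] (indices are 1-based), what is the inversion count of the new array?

Positions 2 and 3 hold 40 and 20; after swapping, the array is [22, 20, 40, 46, 48, 43, 27, 17, 38].
For each element, count later entries that are smaller:
22: 2
20: 1
40: 3
46: 4
48: 4
43: 3
27: 1
17: 0
38: 0
Sum: 2 + 1 + 3 + 4 + 4 + 3 + 1 + 0 + 0 = 18

18 inversions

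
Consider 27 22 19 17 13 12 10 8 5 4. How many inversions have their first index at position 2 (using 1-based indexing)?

8

The element at index 2 is 22.
Elements after it: 19, 17, 13, 12, 10, 8, 5, 4
Those smaller than 22: 19, 17, 13, 12, 10, 8, 5, 4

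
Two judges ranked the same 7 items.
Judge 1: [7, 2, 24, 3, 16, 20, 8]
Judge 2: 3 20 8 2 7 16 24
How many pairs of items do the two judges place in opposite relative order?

Discordant pairs: 13

Assign each item its position (1..7) in the first ordering, then rewrite the second ordering as that position sequence:
positions: 7→1, 2→2, 24→3, 3→4, 16→5, 20→6, 8→7
second ordering as positions: [4, 6, 7, 2, 1, 5, 3]
Discordant pairs = inversions in this position sequence.
4: 2, 1, 3 → 3
6: 2, 1, 5, 3 → 4
7: 2, 1, 5, 3 → 4
2: 1 → 1
1: 0
5: 3 → 1
3: 0
Total: 3 + 4 + 4 + 1 + 0 + 1 + 0 = 13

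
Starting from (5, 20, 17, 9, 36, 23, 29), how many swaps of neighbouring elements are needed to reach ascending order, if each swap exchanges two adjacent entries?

The minimum number of adjacent swaps to sort an array equals its inversion count, since every such swap removes exactly one inversion.
Count inversions — for each element, later elements that are smaller:
5: none → 0
20: 17, 9 → 2
17: 9 → 1
9: none → 0
36: 23, 29 → 2
23: none → 0
29: none → 0
Total inversions: 0 + 2 + 1 + 0 + 2 + 0 + 0 = 5

There are 5 swaps.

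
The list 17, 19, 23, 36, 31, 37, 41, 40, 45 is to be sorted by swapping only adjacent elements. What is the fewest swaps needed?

2

Minimum adjacent swaps = number of inversions (each swap of adjacent out-of-order elements removes one inversion and no swap can remove more).
Count inversions — for each element, later elements that are smaller:
17: none → 0
19: none → 0
23: none → 0
36: 31 → 1
31: none → 0
37: none → 0
41: 40 → 1
40: none → 0
45: none → 0
Total inversions: 0 + 0 + 0 + 1 + 0 + 0 + 1 + 0 + 0 = 2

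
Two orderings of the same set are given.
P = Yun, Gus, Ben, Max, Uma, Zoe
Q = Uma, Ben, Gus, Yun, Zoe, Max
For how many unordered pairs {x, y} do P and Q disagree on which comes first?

8

Assign each item its position (1..6) in the first ordering, then rewrite the second ordering as that position sequence:
positions: Yun→1, Gus→2, Ben→3, Max→4, Uma→5, Zoe→6
second ordering as positions: [5, 3, 2, 1, 6, 4]
Discordant pairs = inversions in this position sequence.
5: 3, 2, 1, 4 → 4
3: 2, 1 → 2
2: 1 → 1
1: 0
6: 4 → 1
4: 0
Total: 4 + 2 + 1 + 0 + 1 + 0 = 8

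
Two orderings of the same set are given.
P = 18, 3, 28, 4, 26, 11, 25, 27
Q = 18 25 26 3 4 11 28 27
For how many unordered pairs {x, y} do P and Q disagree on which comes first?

10

Assign each item its position (1..8) in the first ordering, then rewrite the second ordering as that position sequence:
positions: 18→1, 3→2, 28→3, 4→4, 26→5, 11→6, 25→7, 27→8
second ordering as positions: [1, 7, 5, 2, 4, 6, 3, 8]
Discordant pairs = inversions in this position sequence.
1: 0
7: 5, 2, 4, 6, 3 → 5
5: 2, 4, 3 → 3
2: 0
4: 3 → 1
6: 3 → 1
3: 0
8: 0
Total: 0 + 5 + 3 + 0 + 1 + 1 + 0 + 0 = 10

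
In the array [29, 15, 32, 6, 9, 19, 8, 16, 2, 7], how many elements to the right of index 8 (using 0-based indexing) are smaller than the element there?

0

The element at index 8 is 2.
Elements after it: 7
None of them are smaller than 2.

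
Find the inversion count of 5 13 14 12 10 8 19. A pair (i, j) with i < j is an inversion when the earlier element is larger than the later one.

Sweep left to right; for each value list the smaller values that follow it:
5 → none → 0
13 → 12, 10, 8 → 3
14 → 12, 10, 8 → 3
12 → 10, 8 → 2
10 → 8 → 1
8 → none → 0
19 → none → 0
Sum: 0 + 3 + 3 + 2 + 1 + 0 + 0 = 9

9 inversions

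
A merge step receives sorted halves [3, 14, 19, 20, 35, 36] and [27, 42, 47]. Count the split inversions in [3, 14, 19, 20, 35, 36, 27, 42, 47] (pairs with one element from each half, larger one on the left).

Count, for every r in R, how many entries of L exceed r:
r = 27: 35, 36 → 2
r = 42: none → 0
r = 47: none → 0
Cross-inversions: 2 + 0 + 0 = 2

2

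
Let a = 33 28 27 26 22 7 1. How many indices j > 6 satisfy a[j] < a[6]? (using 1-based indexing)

The element at index 6 is 7.
Elements after it: 1
Those smaller than 7: 1

1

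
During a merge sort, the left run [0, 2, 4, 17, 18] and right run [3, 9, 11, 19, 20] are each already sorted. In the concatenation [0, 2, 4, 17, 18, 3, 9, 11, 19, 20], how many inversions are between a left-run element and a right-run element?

Take each right-half value and tally the left-half values above it:
r = 3: 4, 17, 18 → 3
r = 9: 17, 18 → 2
r = 11: 17, 18 → 2
r = 19: none → 0
r = 20: none → 0
Cross-inversions: 3 + 2 + 2 + 0 + 0 = 7

7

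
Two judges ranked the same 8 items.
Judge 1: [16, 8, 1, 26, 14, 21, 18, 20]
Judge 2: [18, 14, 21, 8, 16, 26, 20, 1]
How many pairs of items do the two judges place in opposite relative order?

Assign each item its position (1..8) in the first ordering, then rewrite the second ordering as that position sequence:
positions: 16→1, 8→2, 1→3, 26→4, 14→5, 21→6, 18→7, 20→8
second ordering as positions: [7, 5, 6, 2, 1, 4, 8, 3]
Discordant pairs = inversions in this position sequence.
7: 5, 6, 2, 1, 4, 3 → 6
5: 2, 1, 4, 3 → 4
6: 2, 1, 4, 3 → 4
2: 1 → 1
1: 0
4: 3 → 1
8: 3 → 1
3: 0
Total: 6 + 4 + 4 + 1 + 0 + 1 + 1 + 0 = 17

17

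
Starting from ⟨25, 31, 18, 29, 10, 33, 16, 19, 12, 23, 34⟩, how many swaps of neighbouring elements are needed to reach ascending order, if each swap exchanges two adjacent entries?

Each adjacent swap fixes exactly one inversion, so the minimum swap count equals the number of inversions.
Count inversions — for each element, later elements that are smaller:
25: 18, 10, 16, 19, 12, 23 → 6
31: 18, 29, 10, 16, 19, 12, 23 → 7
18: 10, 16, 12 → 3
29: 10, 16, 19, 12, 23 → 5
10: none → 0
33: 16, 19, 12, 23 → 4
16: 12 → 1
19: 12 → 1
12: none → 0
23: none → 0
34: none → 0
Total inversions: 6 + 7 + 3 + 5 + 0 + 4 + 1 + 1 + 0 + 0 + 0 = 27

27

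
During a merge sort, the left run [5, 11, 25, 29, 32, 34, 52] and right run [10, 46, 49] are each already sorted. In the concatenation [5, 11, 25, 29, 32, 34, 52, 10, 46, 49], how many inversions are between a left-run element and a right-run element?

8 cross-inversions

Count, for every r in R, how many entries of L exceed r:
r = 10: 11, 25, 29, 32, 34, 52 → 6
r = 46: 52 → 1
r = 49: 52 → 1
Cross-inversions: 6 + 1 + 1 = 8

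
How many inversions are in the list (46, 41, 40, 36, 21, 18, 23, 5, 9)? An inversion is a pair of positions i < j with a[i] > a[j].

33 inversions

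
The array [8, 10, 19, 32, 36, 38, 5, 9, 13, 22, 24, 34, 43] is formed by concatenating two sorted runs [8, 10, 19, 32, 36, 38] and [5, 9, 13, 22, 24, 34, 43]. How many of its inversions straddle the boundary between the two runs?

23 split inversions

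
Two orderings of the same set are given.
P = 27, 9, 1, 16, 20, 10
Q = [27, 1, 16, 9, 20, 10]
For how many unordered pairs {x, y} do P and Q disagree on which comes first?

There are 2 disagreeing pairs.

Assign each item its position (1..6) in the first ordering, then rewrite the second ordering as that position sequence:
positions: 27→1, 9→2, 1→3, 16→4, 20→5, 10→6
second ordering as positions: [1, 3, 4, 2, 5, 6]
Discordant pairs = inversions in this position sequence.
1: 0
3: 2 → 1
4: 2 → 1
2: 0
5: 0
6: 0
Total: 0 + 1 + 1 + 0 + 0 + 0 = 2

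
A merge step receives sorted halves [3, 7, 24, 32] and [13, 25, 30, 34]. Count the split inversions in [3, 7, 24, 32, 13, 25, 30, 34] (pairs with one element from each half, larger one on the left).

4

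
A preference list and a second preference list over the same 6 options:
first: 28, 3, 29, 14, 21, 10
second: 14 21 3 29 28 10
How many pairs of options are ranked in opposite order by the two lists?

8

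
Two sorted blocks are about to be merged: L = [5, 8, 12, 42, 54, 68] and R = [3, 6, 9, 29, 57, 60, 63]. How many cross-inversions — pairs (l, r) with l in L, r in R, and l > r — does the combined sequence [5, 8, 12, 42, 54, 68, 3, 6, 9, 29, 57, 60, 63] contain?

21

Take each right-half value and tally the left-half values above it:
r = 3: 5, 8, 12, 42, 54, 68 → 6
r = 6: 8, 12, 42, 54, 68 → 5
r = 9: 12, 42, 54, 68 → 4
r = 29: 42, 54, 68 → 3
r = 57: 68 → 1
r = 60: 68 → 1
r = 63: 68 → 1
Cross-inversions: 6 + 5 + 4 + 3 + 1 + 1 + 1 = 21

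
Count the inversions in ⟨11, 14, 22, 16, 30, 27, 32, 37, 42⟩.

2

Count, for each position, how many later elements it exceeds:
11: 0
14: 0
22: 1
16: 0
30: 1
27: 0
32: 0
37: 0
42: 0
Sum: 0 + 0 + 1 + 0 + 1 + 0 + 0 + 0 + 0 = 2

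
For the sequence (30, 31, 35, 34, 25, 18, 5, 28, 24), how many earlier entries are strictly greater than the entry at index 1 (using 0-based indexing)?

0

The element at index 1 is 31.
Elements before it: 30
None of them are larger than 31.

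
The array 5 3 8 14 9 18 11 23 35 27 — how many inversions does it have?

5 inversions

Count, for each position, how many later elements it exceeds:
5 → 3 → 1
3 → none → 0
8 → none → 0
14 → 9, 11 → 2
9 → none → 0
18 → 11 → 1
11 → none → 0
23 → none → 0
35 → 27 → 1
27 → none → 0
Sum: 1 + 0 + 0 + 2 + 0 + 1 + 0 + 0 + 1 + 0 = 5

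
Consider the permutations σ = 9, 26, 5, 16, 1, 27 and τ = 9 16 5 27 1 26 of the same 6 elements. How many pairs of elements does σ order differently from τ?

6 discordant pairs

Assign each item its position (1..6) in the first ordering, then rewrite the second ordering as that position sequence:
positions: 9→1, 26→2, 5→3, 16→4, 1→5, 27→6
second ordering as positions: [1, 4, 3, 6, 5, 2]
Discordant pairs = inversions in this position sequence.
1: 0
4: 3, 2 → 2
3: 2 → 1
6: 5, 2 → 2
5: 2 → 1
2: 0
Total: 0 + 2 + 1 + 2 + 1 + 0 = 6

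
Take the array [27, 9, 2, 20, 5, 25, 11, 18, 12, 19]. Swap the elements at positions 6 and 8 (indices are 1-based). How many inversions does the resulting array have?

Positions 6 and 8 hold 25 and 18; after swapping, the array is [27, 9, 2, 20, 5, 18, 11, 25, 12, 19].
Element-by-element contributions:
27: 9
9: 2
2: 0
20: 5
5: 0
18: 2
11: 0
25: 2
12: 0
19: 0
Sum: 9 + 2 + 0 + 5 + 0 + 2 + 0 + 2 + 0 + 0 = 20

20 inversions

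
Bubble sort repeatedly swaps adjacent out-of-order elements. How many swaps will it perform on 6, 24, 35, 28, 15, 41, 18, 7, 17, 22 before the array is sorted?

Each adjacent swap fixes exactly one inversion, so the minimum swap count equals the number of inversions.
Count inversions — for each element, later elements that are smaller:
6: none → 0
24: 15, 18, 7, 17, 22 → 5
35: 28, 15, 18, 7, 17, 22 → 6
28: 15, 18, 7, 17, 22 → 5
15: 7 → 1
41: 18, 7, 17, 22 → 4
18: 7, 17 → 2
7: none → 0
17: none → 0
22: none → 0
Total inversions: 0 + 5 + 6 + 5 + 1 + 4 + 2 + 0 + 0 + 0 = 23

23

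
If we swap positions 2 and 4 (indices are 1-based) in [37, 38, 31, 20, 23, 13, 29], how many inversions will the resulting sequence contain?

Positions 2 and 4 hold 38 and 20; after swapping, the array is [37, 20, 31, 38, 23, 13, 29].
Sweep left to right; for each value list the smaller values that follow it:
37: 5
20: 1
31: 3
38: 3
23: 1
13: 0
29: 0
Sum: 5 + 1 + 3 + 3 + 1 + 0 + 0 = 13

Inversions: 13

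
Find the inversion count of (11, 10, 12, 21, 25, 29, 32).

Element-by-element contributions:
11: 1
10: 0
12: 0
21: 0
25: 0
29: 0
32: 0
Sum: 1 + 0 + 0 + 0 + 0 + 0 + 0 = 1

1 out-of-order pair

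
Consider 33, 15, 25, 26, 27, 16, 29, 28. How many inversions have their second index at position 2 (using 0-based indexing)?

The element at index 2 is 25.
Elements before it: 33, 15
Those larger than 25: 33

1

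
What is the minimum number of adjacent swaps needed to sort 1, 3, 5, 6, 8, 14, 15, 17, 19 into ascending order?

The minimum number of adjacent swaps to sort an array equals its inversion count, since every such swap removes exactly one inversion.
Count inversions — for each element, later elements that are smaller:
1: none → 0
3: none → 0
5: none → 0
6: none → 0
8: none → 0
14: none → 0
15: none → 0
17: none → 0
19: none → 0
Total inversions: 0 + 0 + 0 + 0 + 0 + 0 + 0 + 0 + 0 = 0

0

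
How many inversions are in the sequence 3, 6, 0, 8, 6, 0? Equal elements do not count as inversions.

7 out-of-order pairs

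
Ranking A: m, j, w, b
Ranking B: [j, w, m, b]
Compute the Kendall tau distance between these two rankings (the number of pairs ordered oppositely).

2

Assign each item its position (1..4) in the first ordering, then rewrite the second ordering as that position sequence:
positions: m→1, j→2, w→3, b→4
second ordering as positions: [2, 3, 1, 4]
Discordant pairs = inversions in this position sequence.
2: 1 → 1
3: 1 → 1
1: 0
4: 0
Total: 1 + 1 + 0 + 0 = 2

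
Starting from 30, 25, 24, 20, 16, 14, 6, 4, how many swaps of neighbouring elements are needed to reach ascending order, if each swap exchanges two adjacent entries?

28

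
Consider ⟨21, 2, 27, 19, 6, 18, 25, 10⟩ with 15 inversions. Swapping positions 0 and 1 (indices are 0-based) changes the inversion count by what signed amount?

Positions 0 and 1 hold 21 and 2; after swapping, the array is [2, 21, 27, 19, 6, 18, 25, 10].
For each element, count later entries that are smaller:
2: 0
21: 4
27: 5
19: 3
6: 0
18: 1
25: 1
10: 0
Sum: 0 + 4 + 5 + 3 + 0 + 1 + 1 + 0 = 14
Change: 14 − 15 = -1

-1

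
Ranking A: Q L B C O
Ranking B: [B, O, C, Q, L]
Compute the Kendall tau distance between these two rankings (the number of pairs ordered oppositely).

7 discordant pairs

Assign each item its position (1..5) in the first ordering, then rewrite the second ordering as that position sequence:
positions: Q→1, L→2, B→3, C→4, O→5
second ordering as positions: [3, 5, 4, 1, 2]
Discordant pairs = inversions in this position sequence.
3: 1, 2 → 2
5: 4, 1, 2 → 3
4: 1, 2 → 2
1: 0
2: 0
Total: 2 + 3 + 2 + 0 + 0 = 7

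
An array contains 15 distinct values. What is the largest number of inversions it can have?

105 inversions

A reversed (strictly descending) arrangement makes every pair an inversion, giving C(15, 2) inversions.
C(15, 2) = 15·14/2 = 105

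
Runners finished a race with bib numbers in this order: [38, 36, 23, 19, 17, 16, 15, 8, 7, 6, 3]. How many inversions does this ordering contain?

Element-by-element contributions:
38: 10
36: 9
23: 8
19: 7
17: 6
16: 5
15: 4
8: 3
7: 2
6: 1
3: 0
Sum: 10 + 9 + 8 + 7 + 6 + 5 + 4 + 3 + 2 + 1 + 0 = 55

55 inversions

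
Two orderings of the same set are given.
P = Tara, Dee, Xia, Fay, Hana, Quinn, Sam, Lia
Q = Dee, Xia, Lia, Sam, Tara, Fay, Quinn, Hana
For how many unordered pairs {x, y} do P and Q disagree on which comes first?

Assign each item its position (1..8) in the first ordering, then rewrite the second ordering as that position sequence:
positions: Tara→1, Dee→2, Xia→3, Fay→4, Hana→5, Quinn→6, Sam→7, Lia→8
second ordering as positions: [2, 3, 8, 7, 1, 4, 6, 5]
Discordant pairs = inversions in this position sequence.
2: 1 → 1
3: 1 → 1
8: 7, 1, 4, 6, 5 → 5
7: 1, 4, 6, 5 → 4
1: 0
4: 0
6: 5 → 1
5: 0
Total: 1 + 1 + 5 + 4 + 0 + 0 + 1 + 0 = 12

12 disagreeing pairs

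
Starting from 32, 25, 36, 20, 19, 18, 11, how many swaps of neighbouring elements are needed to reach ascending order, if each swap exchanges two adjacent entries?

19

Minimum adjacent swaps = number of inversions (each swap of adjacent out-of-order elements removes one inversion and no swap can remove more).
Count inversions — for each element, later elements that are smaller:
32: 25, 20, 19, 18, 11 → 5
25: 20, 19, 18, 11 → 4
36: 20, 19, 18, 11 → 4
20: 19, 18, 11 → 3
19: 18, 11 → 2
18: 11 → 1
11: none → 0
Total inversions: 5 + 4 + 4 + 3 + 2 + 1 + 0 = 19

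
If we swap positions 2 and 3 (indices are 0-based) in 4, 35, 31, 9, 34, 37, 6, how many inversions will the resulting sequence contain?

Positions 2 and 3 hold 31 and 9; after swapping, the array is [4, 35, 9, 31, 34, 37, 6].
Element-by-element contributions:
4 → none → 0
35 → 9, 31, 34, 6 → 4
9 → 6 → 1
31 → 6 → 1
34 → 6 → 1
37 → 6 → 1
6 → none → 0
Sum: 0 + 4 + 1 + 1 + 1 + 1 + 0 = 8

There are 8 inversions.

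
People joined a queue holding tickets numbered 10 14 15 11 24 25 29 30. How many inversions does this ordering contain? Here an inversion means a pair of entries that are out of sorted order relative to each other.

Inversions: 2

Count, for each position, how many later elements it exceeds:
10: 0
14: 1
15: 1
11: 0
24: 0
25: 0
29: 0
30: 0
Sum: 0 + 1 + 1 + 0 + 0 + 0 + 0 + 0 = 2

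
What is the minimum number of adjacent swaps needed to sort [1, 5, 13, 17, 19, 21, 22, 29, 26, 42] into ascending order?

Each adjacent swap fixes exactly one inversion, so the minimum swap count equals the number of inversions.
Count inversions — for each element, later elements that are smaller:
1: none → 0
5: none → 0
13: none → 0
17: none → 0
19: none → 0
21: none → 0
22: none → 0
29: 26 → 1
26: none → 0
42: none → 0
Total inversions: 0 + 0 + 0 + 0 + 0 + 0 + 0 + 1 + 0 + 0 = 1

1 swap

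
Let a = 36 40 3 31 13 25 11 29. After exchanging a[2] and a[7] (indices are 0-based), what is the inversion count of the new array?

25

Positions 2 and 7 hold 3 and 29; after swapping, the array is [36, 40, 29, 31, 13, 25, 11, 3].
Sweep left to right; for each value list the smaller values that follow it:
36: 6
40: 6
29: 4
31: 4
13: 2
25: 2
11: 1
3: 0
Sum: 6 + 6 + 4 + 4 + 2 + 2 + 1 + 0 = 25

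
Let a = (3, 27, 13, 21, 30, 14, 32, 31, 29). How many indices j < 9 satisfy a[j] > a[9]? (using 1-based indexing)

3

The element at index 9 is 29.
Elements before it: 3, 27, 13, 21, 30, 14, 32, 31
Those larger than 29: 30, 32, 31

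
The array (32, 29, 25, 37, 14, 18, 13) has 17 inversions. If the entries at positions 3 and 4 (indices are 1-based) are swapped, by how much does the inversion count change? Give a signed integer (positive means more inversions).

+1

Positions 3 and 4 hold 25 and 37; after swapping, the array is [32, 29, 37, 25, 14, 18, 13].
Count, for each position, how many later elements it exceeds:
32: 5
29: 4
37: 4
25: 3
14: 1
18: 1
13: 0
Sum: 5 + 4 + 4 + 3 + 1 + 1 + 0 = 18
Change: 18 − 17 = +1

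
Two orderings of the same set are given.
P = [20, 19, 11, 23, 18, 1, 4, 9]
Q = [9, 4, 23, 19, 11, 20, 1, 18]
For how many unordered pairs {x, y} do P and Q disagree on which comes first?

Assign each item its position (1..8) in the first ordering, then rewrite the second ordering as that position sequence:
positions: 20→1, 19→2, 11→3, 23→4, 18→5, 1→6, 4→7, 9→8
second ordering as positions: [8, 7, 4, 2, 3, 1, 6, 5]
Discordant pairs = inversions in this position sequence.
8: 7, 4, 2, 3, 1, 6, 5 → 7
7: 4, 2, 3, 1, 6, 5 → 6
4: 2, 3, 1 → 3
2: 1 → 1
3: 1 → 1
1: 0
6: 5 → 1
5: 0
Total: 7 + 6 + 3 + 1 + 1 + 0 + 1 + 0 = 19

Disagreeing pairs: 19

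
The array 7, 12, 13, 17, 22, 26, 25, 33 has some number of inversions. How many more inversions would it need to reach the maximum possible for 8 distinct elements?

Maximum inversions for 8 distinct elements is C(8, 2) = 8·7/2 = 28.
Current inversions — for each element, count later smaller elements:
7: 0
12: 0
13: 0
17: 0
22: 0
26: 1
25: 0
33: 0
Current total: 0 + 0 + 0 + 0 + 0 + 1 + 0 + 0 = 1
Shortfall: 28 − 1 = 27

27 inversions short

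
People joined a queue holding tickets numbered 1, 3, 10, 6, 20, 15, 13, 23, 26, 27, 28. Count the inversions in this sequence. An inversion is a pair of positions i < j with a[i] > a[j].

4

Count, for each position, how many later elements it exceeds:
1: 0
3: 0
10: 1
6: 0
20: 2
15: 1
13: 0
23: 0
26: 0
27: 0
28: 0
Sum: 0 + 0 + 1 + 0 + 2 + 1 + 0 + 0 + 0 + 0 + 0 = 4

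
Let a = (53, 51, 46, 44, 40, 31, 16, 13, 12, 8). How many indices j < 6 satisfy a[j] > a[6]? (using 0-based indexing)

6

The element at index 6 is 16.
Elements before it: 53, 51, 46, 44, 40, 31
Those larger than 16: 53, 51, 46, 44, 40, 31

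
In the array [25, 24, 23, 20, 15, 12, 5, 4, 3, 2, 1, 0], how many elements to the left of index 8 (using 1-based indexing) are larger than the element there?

The element at index 8 is 4.
Elements before it: 25, 24, 23, 20, 15, 12, 5
Those larger than 4: 25, 24, 23, 20, 15, 12, 5

7 such elements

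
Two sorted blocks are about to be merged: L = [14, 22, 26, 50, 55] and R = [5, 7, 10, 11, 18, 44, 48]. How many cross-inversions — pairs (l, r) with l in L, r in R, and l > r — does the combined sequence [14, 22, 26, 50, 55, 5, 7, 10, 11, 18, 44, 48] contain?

For each element r of the right run, count left-run elements greater than r:
r = 5: 14, 22, 26, 50, 55 → 5
r = 7: 14, 22, 26, 50, 55 → 5
r = 10: 14, 22, 26, 50, 55 → 5
r = 11: 14, 22, 26, 50, 55 → 5
r = 18: 22, 26, 50, 55 → 4
r = 44: 50, 55 → 2
r = 48: 50, 55 → 2
Cross-inversions: 5 + 5 + 5 + 5 + 4 + 2 + 2 = 28

28 cross-inversions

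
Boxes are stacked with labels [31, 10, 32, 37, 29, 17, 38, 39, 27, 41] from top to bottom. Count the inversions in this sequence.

14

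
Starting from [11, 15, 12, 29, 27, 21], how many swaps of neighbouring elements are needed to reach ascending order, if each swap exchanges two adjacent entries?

There are 4 swaps.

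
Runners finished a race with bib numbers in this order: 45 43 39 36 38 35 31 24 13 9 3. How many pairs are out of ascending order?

54 inversions

For each element, count later entries that are smaller:
45 → 43, 39, 36, 38, 35, 31, 24, 13, 9, 3 → 10
43 → 39, 36, 38, 35, 31, 24, 13, 9, 3 → 9
39 → 36, 38, 35, 31, 24, 13, 9, 3 → 8
36 → 35, 31, 24, 13, 9, 3 → 6
38 → 35, 31, 24, 13, 9, 3 → 6
35 → 31, 24, 13, 9, 3 → 5
31 → 24, 13, 9, 3 → 4
24 → 13, 9, 3 → 3
13 → 9, 3 → 2
9 → 3 → 1
3 → none → 0
Sum: 10 + 9 + 8 + 6 + 6 + 5 + 4 + 3 + 2 + 1 + 0 = 54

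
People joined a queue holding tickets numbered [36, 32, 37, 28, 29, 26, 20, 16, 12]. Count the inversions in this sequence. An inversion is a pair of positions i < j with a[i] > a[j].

33 inversions

Element-by-element contributions:
36: 7
32: 6
37: 6
28: 4
29: 4
26: 3
20: 2
16: 1
12: 0
Sum: 7 + 6 + 6 + 4 + 4 + 3 + 2 + 1 + 0 = 33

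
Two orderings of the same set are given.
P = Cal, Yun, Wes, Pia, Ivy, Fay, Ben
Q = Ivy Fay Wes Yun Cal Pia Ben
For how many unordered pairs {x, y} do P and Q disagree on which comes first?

Disagreeing pairs: 11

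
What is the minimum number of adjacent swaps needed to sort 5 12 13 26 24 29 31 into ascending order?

1 adjacent swap

Each adjacent swap fixes exactly one inversion, so the minimum swap count equals the number of inversions.
Count inversions — for each element, later elements that are smaller:
5: none → 0
12: none → 0
13: none → 0
26: 24 → 1
24: none → 0
29: none → 0
31: none → 0
Total inversions: 0 + 0 + 0 + 1 + 0 + 0 + 0 = 1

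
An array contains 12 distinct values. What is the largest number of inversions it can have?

The maximum occurs when the array is in strictly decreasing order: every one of the C(12, 2) pairs is inverted.
C(12, 2) = 12·11/2 = 66

66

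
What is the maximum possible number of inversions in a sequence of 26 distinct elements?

A reversed (strictly descending) arrangement makes every pair an inversion, giving C(26, 2) inversions.
C(26, 2) = 26·25/2 = 325

325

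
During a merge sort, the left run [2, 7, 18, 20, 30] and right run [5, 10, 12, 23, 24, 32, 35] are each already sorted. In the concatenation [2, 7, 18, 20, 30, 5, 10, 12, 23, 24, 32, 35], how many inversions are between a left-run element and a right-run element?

Count, for every r in R, how many entries of L exceed r:
r = 5: 7, 18, 20, 30 → 4
r = 10: 18, 20, 30 → 3
r = 12: 18, 20, 30 → 3
r = 23: 30 → 1
r = 24: 30 → 1
r = 32: none → 0
r = 35: none → 0
Cross-inversions: 4 + 3 + 3 + 1 + 1 + 0 + 0 = 12

12 split inversions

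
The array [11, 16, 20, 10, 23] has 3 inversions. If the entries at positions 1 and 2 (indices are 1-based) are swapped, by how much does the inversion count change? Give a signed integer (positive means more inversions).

+1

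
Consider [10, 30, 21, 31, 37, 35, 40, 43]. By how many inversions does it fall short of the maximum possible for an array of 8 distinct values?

26

Maximum inversions for 8 distinct elements is C(8, 2) = 8·7/2 = 28.
Current inversions — for each element, count later smaller elements:
10: 0
30: 1
21: 0
31: 0
37: 1
35: 0
40: 0
43: 0
Current total: 0 + 1 + 0 + 0 + 1 + 0 + 0 + 0 = 2
Shortfall: 28 − 2 = 26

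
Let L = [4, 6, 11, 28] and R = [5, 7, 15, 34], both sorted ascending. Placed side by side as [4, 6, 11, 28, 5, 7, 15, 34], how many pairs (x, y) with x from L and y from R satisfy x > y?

6 cross-inversions

For each element r of the right run, count left-run elements greater than r:
r = 5: 6, 11, 28 → 3
r = 7: 11, 28 → 2
r = 15: 28 → 1
r = 34: none → 0
Cross-inversions: 3 + 2 + 1 + 0 = 6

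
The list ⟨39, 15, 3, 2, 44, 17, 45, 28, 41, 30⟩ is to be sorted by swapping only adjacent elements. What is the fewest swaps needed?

Each adjacent swap fixes exactly one inversion, so the minimum swap count equals the number of inversions.
Count inversions — for each element, later elements that are smaller:
39: 15, 3, 2, 17, 28, 30 → 6
15: 3, 2 → 2
3: 2 → 1
2: none → 0
44: 17, 28, 41, 30 → 4
17: none → 0
45: 28, 41, 30 → 3
28: none → 0
41: 30 → 1
30: none → 0
Total inversions: 6 + 2 + 1 + 0 + 4 + 0 + 3 + 0 + 1 + 0 = 17

17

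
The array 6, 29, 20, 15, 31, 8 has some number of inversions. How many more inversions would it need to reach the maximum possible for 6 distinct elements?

8

Maximum inversions for 6 distinct elements is C(6, 2) = 6·5/2 = 15.
Current inversions — for each element, count later smaller elements:
6: 0
29: 3
20: 2
15: 1
31: 1
8: 0
Current total: 0 + 3 + 2 + 1 + 1 + 0 = 7
Shortfall: 15 − 7 = 8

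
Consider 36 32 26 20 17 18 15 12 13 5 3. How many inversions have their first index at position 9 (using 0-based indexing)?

1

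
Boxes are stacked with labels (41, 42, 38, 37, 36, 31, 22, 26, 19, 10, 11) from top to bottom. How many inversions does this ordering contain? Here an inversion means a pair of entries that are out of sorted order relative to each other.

52

Count, for each position, how many later elements it exceeds:
41: 9
42: 9
38: 8
37: 7
36: 6
31: 5
22: 3
26: 3
19: 2
10: 0
11: 0
Sum: 9 + 9 + 8 + 7 + 6 + 5 + 3 + 3 + 2 + 0 + 0 = 52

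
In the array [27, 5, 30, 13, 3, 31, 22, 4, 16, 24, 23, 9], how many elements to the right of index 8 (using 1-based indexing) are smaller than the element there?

The element at index 8 is 4.
Elements after it: 16, 24, 23, 9
None of them are smaller than 4.

0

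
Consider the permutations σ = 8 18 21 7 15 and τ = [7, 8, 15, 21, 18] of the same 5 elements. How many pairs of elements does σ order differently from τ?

Discordant pairs: 6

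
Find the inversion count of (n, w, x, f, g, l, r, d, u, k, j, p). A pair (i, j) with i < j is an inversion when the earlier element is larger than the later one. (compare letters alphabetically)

There are 37 out-of-order pairs.

Element-by-element contributions:
n → f, g, l, d, k, j → 6
w → f, g, l, r, d, u, k, j, p → 9
x → f, g, l, r, d, u, k, j, p → 9
f → d → 1
g → d → 1
l → d, k, j → 3
r → d, k, j, p → 4
d → none → 0
u → k, j, p → 3
k → j → 1
j → none → 0
p → none → 0
Sum: 6 + 9 + 9 + 1 + 1 + 3 + 4 + 0 + 3 + 1 + 0 + 0 = 37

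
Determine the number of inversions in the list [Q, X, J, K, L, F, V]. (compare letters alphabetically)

Element-by-element contributions:
Q → J, K, L, F → 4
X → J, K, L, F, V → 5
J → F → 1
K → F → 1
L → F → 1
F → none → 0
V → none → 0
Sum: 4 + 5 + 1 + 1 + 1 + 0 + 0 = 12

12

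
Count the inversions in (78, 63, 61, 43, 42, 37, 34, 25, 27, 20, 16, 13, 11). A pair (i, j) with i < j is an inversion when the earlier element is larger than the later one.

77

Sweep left to right; for each value list the smaller values that follow it:
78 → 63, 61, 43, 42, 37, 34, 25, 27, 20, 16, 13, 11 → 12
63 → 61, 43, 42, 37, 34, 25, 27, 20, 16, 13, 11 → 11
61 → 43, 42, 37, 34, 25, 27, 20, 16, 13, 11 → 10
43 → 42, 37, 34, 25, 27, 20, 16, 13, 11 → 9
42 → 37, 34, 25, 27, 20, 16, 13, 11 → 8
37 → 34, 25, 27, 20, 16, 13, 11 → 7
34 → 25, 27, 20, 16, 13, 11 → 6
25 → 20, 16, 13, 11 → 4
27 → 20, 16, 13, 11 → 4
20 → 16, 13, 11 → 3
16 → 13, 11 → 2
13 → 11 → 1
11 → none → 0
Sum: 12 + 11 + 10 + 9 + 8 + 7 + 6 + 4 + 4 + 3 + 2 + 1 + 0 = 77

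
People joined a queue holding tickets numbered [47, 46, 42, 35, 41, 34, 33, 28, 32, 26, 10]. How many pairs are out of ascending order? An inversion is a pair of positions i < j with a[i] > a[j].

Count, for each position, how many later elements it exceeds:
47 → 46, 42, 35, 41, 34, 33, 28, 32, 26, 10 → 10
46 → 42, 35, 41, 34, 33, 28, 32, 26, 10 → 9
42 → 35, 41, 34, 33, 28, 32, 26, 10 → 8
35 → 34, 33, 28, 32, 26, 10 → 6
41 → 34, 33, 28, 32, 26, 10 → 6
34 → 33, 28, 32, 26, 10 → 5
33 → 28, 32, 26, 10 → 4
28 → 26, 10 → 2
32 → 26, 10 → 2
26 → 10 → 1
10 → none → 0
Sum: 10 + 9 + 8 + 6 + 6 + 5 + 4 + 2 + 2 + 1 + 0 = 53

53 inversions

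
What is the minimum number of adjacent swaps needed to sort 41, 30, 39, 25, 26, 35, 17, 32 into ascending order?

Each adjacent swap fixes exactly one inversion, so the minimum swap count equals the number of inversions.
Count inversions — for each element, later elements that are smaller:
41: 30, 39, 25, 26, 35, 17, 32 → 7
30: 25, 26, 17 → 3
39: 25, 26, 35, 17, 32 → 5
25: 17 → 1
26: 17 → 1
35: 17, 32 → 2
17: none → 0
32: none → 0
Total inversions: 7 + 3 + 5 + 1 + 1 + 2 + 0 + 0 = 19

19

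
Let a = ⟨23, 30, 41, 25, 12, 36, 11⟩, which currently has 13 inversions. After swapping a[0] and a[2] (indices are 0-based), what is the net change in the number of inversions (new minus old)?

Positions 0 and 2 hold 23 and 41; after swapping, the array is [41, 30, 23, 25, 12, 36, 11].
Count, for each position, how many later elements it exceeds:
41: 6
30: 4
23: 2
25: 2
12: 1
36: 1
11: 0
Sum: 6 + 4 + 2 + 2 + 1 + 1 + 0 = 16
Change: 16 − 13 = +3

+3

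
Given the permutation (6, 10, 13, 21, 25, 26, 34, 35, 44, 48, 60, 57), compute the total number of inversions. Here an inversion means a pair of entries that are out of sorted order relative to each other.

For each element, count later entries that are smaller:
6 → none → 0
10 → none → 0
13 → none → 0
21 → none → 0
25 → none → 0
26 → none → 0
34 → none → 0
35 → none → 0
44 → none → 0
48 → none → 0
60 → 57 → 1
57 → none → 0
Sum: 0 + 0 + 0 + 0 + 0 + 0 + 0 + 0 + 0 + 0 + 1 + 0 = 1

1 inversion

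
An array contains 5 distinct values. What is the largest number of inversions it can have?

The maximum occurs when the array is in strictly decreasing order: every one of the C(5, 2) pairs is inverted.
C(5, 2) = 5·4/2 = 10

10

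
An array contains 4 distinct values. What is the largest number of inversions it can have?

A reversed (strictly descending) arrangement makes every pair an inversion, giving C(4, 2) inversions.
C(4, 2) = 4·3/2 = 6

6 inversions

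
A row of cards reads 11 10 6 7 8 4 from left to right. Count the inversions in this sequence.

For each element, count later entries that are smaller:
11 → 10, 6, 7, 8, 4 → 5
10 → 6, 7, 8, 4 → 4
6 → 4 → 1
7 → 4 → 1
8 → 4 → 1
4 → none → 0
Sum: 5 + 4 + 1 + 1 + 1 + 0 = 12

12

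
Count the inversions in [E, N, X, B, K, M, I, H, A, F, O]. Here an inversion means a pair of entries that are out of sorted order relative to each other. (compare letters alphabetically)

31

For each element, count later entries that are smaller:
E → B, A → 2
N → B, K, M, I, H, A, F → 7
X → B, K, M, I, H, A, F, O → 8
B → A → 1
K → I, H, A, F → 4
M → I, H, A, F → 4
I → H, A, F → 3
H → A, F → 2
A → none → 0
F → none → 0
O → none → 0
Sum: 2 + 7 + 8 + 1 + 4 + 4 + 3 + 2 + 0 + 0 + 0 = 31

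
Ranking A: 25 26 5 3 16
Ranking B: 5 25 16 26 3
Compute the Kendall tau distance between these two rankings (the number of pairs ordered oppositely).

Assign each item its position (1..5) in the first ordering, then rewrite the second ordering as that position sequence:
positions: 25→1, 26→2, 5→3, 3→4, 16→5
second ordering as positions: [3, 1, 5, 2, 4]
Discordant pairs = inversions in this position sequence.
3: 1, 2 → 2
1: 0
5: 2, 4 → 2
2: 0
4: 0
Total: 2 + 0 + 2 + 0 + 0 = 4

4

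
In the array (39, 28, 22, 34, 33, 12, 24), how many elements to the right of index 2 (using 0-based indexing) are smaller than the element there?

1

The element at index 2 is 22.
Elements after it: 34, 33, 12, 24
Those smaller than 22: 12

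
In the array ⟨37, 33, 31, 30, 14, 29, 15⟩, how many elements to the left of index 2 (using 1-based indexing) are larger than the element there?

The element at index 2 is 33.
Elements before it: 37
Those larger than 33: 37

1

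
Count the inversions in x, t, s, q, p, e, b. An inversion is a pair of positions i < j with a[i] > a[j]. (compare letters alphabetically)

For each element, count later entries that are smaller:
x → t, s, q, p, e, b → 6
t → s, q, p, e, b → 5
s → q, p, e, b → 4
q → p, e, b → 3
p → e, b → 2
e → b → 1
b → none → 0
Sum: 6 + 5 + 4 + 3 + 2 + 1 + 0 = 21

21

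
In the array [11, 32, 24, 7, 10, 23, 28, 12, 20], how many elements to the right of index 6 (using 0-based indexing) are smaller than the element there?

2

The element at index 6 is 28.
Elements after it: 12, 20
Those smaller than 28: 12, 20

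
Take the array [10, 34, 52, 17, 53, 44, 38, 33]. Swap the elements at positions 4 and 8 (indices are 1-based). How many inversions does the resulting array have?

Positions 4 and 8 hold 17 and 33; after swapping, the array is [10, 34, 52, 33, 53, 44, 38, 17].
Count, for each position, how many later elements it exceeds:
10 → none → 0
34 → 33, 17 → 2
52 → 33, 44, 38, 17 → 4
33 → 17 → 1
53 → 44, 38, 17 → 3
44 → 38, 17 → 2
38 → 17 → 1
17 → none → 0
Sum: 0 + 2 + 4 + 1 + 3 + 2 + 1 + 0 = 13

13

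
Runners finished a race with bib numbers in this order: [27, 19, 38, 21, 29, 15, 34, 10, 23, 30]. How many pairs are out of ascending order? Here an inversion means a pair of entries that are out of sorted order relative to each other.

Element-by-element contributions:
27: 5
19: 2
38: 7
21: 2
29: 3
15: 1
34: 3
10: 0
23: 0
30: 0
Sum: 5 + 2 + 7 + 2 + 3 + 1 + 3 + 0 + 0 + 0 = 23

23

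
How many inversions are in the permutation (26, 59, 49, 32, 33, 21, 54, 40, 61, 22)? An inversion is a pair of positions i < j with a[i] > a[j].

22

Element-by-element contributions:
26: 2
59: 7
49: 5
32: 2
33: 2
21: 0
54: 2
40: 1
61: 1
22: 0
Sum: 2 + 7 + 5 + 2 + 2 + 0 + 2 + 1 + 1 + 0 = 22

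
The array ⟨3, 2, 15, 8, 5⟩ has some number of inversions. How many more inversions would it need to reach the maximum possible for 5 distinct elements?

6 inversions short

Maximum inversions for 5 distinct elements is C(5, 2) = 5·4/2 = 10.
Current inversions — for each element, count later smaller elements:
3: 1
2: 0
15: 2
8: 1
5: 0
Current total: 1 + 0 + 2 + 1 + 0 = 4
Shortfall: 10 − 4 = 6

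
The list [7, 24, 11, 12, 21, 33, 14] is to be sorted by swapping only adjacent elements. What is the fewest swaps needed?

6 swaps

The minimum number of adjacent swaps to sort an array equals its inversion count, since every such swap removes exactly one inversion.
Count inversions — for each element, later elements that are smaller:
7: none → 0
24: 11, 12, 21, 14 → 4
11: none → 0
12: none → 0
21: 14 → 1
33: 14 → 1
14: none → 0
Total inversions: 0 + 4 + 0 + 0 + 1 + 1 + 0 = 6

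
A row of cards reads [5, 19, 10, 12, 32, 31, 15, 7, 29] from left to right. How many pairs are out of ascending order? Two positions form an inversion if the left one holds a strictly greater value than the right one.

14

Element-by-element contributions:
5: 0
19: 4
10: 1
12: 1
32: 4
31: 3
15: 1
7: 0
29: 0
Sum: 0 + 4 + 1 + 1 + 4 + 3 + 1 + 0 + 0 = 14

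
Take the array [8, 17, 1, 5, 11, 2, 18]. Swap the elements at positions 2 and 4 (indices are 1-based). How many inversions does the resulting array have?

8

Positions 2 and 4 hold 17 and 5; after swapping, the array is [8, 5, 1, 17, 11, 2, 18].
Sweep left to right; for each value list the smaller values that follow it:
8: 3
5: 2
1: 0
17: 2
11: 1
2: 0
18: 0
Sum: 3 + 2 + 0 + 2 + 1 + 0 + 0 = 8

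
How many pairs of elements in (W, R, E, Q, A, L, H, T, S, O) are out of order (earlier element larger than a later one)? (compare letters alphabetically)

24

Count, for each position, how many later elements it exceeds:
W: 9
R: 6
E: 1
Q: 4
A: 0
L: 1
H: 0
T: 2
S: 1
O: 0
Sum: 9 + 6 + 1 + 4 + 0 + 1 + 0 + 2 + 1 + 0 = 24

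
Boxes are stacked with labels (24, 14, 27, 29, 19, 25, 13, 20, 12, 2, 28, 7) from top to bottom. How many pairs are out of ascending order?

44 out-of-order pairs

For each element, count later entries that are smaller:
24: 7
14: 4
27: 7
29: 8
19: 4
25: 5
13: 3
20: 3
12: 2
2: 0
28: 1
7: 0
Sum: 7 + 4 + 7 + 8 + 4 + 5 + 3 + 3 + 2 + 0 + 1 + 0 = 44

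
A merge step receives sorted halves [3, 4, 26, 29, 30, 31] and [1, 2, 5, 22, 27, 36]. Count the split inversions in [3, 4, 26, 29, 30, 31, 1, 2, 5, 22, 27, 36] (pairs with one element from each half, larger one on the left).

23

For each element r of the right run, count left-run elements greater than r:
r = 1: 3, 4, 26, 29, 30, 31 → 6
r = 2: 3, 4, 26, 29, 30, 31 → 6
r = 5: 26, 29, 30, 31 → 4
r = 22: 26, 29, 30, 31 → 4
r = 27: 29, 30, 31 → 3
r = 36: none → 0
Cross-inversions: 6 + 6 + 4 + 4 + 3 + 0 = 23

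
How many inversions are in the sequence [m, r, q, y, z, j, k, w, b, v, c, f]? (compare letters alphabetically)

Count, for each position, how many later elements it exceeds:
m → j, k, b, c, f → 5
r → q, j, k, b, c, f → 6
q → j, k, b, c, f → 5
y → j, k, w, b, v, c, f → 7
z → j, k, w, b, v, c, f → 7
j → b, c, f → 3
k → b, c, f → 3
w → b, v, c, f → 4
b → none → 0
v → c, f → 2
c → none → 0
f → none → 0
Sum: 5 + 6 + 5 + 7 + 7 + 3 + 3 + 4 + 0 + 2 + 0 + 0 = 42

42 inversions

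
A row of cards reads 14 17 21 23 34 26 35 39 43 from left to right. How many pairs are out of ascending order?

1

Count, for each position, how many later elements it exceeds:
14 → none → 0
17 → none → 0
21 → none → 0
23 → none → 0
34 → 26 → 1
26 → none → 0
35 → none → 0
39 → none → 0
43 → none → 0
Sum: 0 + 0 + 0 + 0 + 1 + 0 + 0 + 0 + 0 = 1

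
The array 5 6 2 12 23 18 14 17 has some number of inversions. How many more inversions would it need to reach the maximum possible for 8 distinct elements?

Maximum inversions for 8 distinct elements is C(8, 2) = 8·7/2 = 28.
Current inversions — for each element, count later smaller elements:
5: 1
6: 1
2: 0
12: 0
23: 3
18: 2
14: 0
17: 0
Current total: 1 + 1 + 0 + 0 + 3 + 2 + 0 + 0 = 7
Shortfall: 28 − 7 = 21

21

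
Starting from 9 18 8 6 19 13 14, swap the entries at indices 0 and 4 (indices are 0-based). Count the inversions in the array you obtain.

Positions 0 and 4 hold 9 and 19; after swapping, the array is [19, 18, 8, 6, 9, 13, 14].
For each element, count later entries that are smaller:
19 → 18, 8, 6, 9, 13, 14 → 6
18 → 8, 6, 9, 13, 14 → 5
8 → 6 → 1
6 → none → 0
9 → none → 0
13 → none → 0
14 → none → 0
Sum: 6 + 5 + 1 + 0 + 0 + 0 + 0 = 12

12 inversions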